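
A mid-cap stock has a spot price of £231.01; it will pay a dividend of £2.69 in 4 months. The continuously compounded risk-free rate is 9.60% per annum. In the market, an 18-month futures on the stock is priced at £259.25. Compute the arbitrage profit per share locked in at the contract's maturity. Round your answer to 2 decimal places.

PV(dividends) I = 2.69·e^(−0.0960·4/12) = 2.6053
Fair futures F* = (S − I)·e^(rT) = (231.01 − 2.6053)·e^0.144000 = 228.4047 × 1.154884 = 263.7809
Market £259.25 < fair 263.7809: forward underpriced → reverse cash-and-carry (short the stock, invest proceeds at r, pay the dividends, go long the forward).
Profit at T = |F_mkt − F*| = |259.25 − 263.7809| = £4.53 per share

£4.53 per share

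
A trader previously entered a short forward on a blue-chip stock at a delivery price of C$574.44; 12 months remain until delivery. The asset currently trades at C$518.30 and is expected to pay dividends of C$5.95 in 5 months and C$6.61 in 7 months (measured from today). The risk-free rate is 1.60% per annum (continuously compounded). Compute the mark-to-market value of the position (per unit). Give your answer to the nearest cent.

C$59.48

PV(remaining dividends) I = 5.95·e^(−0.0160·5/12) + 6.61·e^(−0.0160·7/12) = 12.4591
Current forward F = (S − I)·e^(rT) = (518.30 − 12.4591)·e^(0.0160·12/12) = 505.8409 × 1.016129 = 513.9996
Value (long) = (F − K)·e^(−rT) = (513.9996 − 574.44) × 0.984127 = -59.4810
Short position value = −(long value) = C$59.48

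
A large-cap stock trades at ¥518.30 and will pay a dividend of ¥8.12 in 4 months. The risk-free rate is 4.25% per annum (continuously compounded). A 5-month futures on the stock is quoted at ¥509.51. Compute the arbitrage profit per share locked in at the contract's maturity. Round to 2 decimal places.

PV(dividends) I = 8.12·e^(−0.0425·4/12) = 8.0058
Fair futures F* = (S − I)·e^(rT) = (518.30 − 8.0058)·e^0.017708 = 510.2942 × 1.017866 = 519.4111
Market ¥509.51 < fair 519.4111: forward underpriced → reverse cash-and-carry (short the stock, invest proceeds at r, pay the dividends, go long the forward).
Profit at T = |F_mkt − F*| = |509.51 − 519.4111| = ¥9.90 per share

¥9.90 per share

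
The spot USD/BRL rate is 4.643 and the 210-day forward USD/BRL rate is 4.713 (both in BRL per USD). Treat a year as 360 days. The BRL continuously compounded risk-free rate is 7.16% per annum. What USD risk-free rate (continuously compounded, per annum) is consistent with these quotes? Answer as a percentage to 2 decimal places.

F = S·e^((r_BRL − r_USD)T) ⇒ r_USD = r_BRL − ln(F/S)/T
ln(4.713/4.643) = 0.014964; /(210/360) = 0.025653
r_USD = 0.0716 − 0.025653 = 0.045947
r_USD = 4.59%

4.59%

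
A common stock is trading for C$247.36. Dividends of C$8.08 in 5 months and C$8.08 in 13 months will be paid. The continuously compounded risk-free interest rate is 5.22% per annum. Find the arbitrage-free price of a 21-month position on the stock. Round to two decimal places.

PV(dividends) I = 8.08·e^(−0.0522·5/12) + 8.08·e^(−0.0522·13/12)
I = 7.9062 + 7.6358 = 15.5420
F = (S − I)·e^(rT) = (247.36 − 15.5420) · e^(0.0522·21/12)
= 231.8180 · e^0.091350 = 231.8180 × 1.095652 = C$253.99

C$253.99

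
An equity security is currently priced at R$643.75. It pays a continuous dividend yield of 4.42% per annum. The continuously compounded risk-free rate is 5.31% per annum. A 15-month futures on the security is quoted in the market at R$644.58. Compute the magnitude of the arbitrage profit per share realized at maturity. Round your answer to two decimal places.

Fair futures: F* = S·e^(carry·T), with carry = (r − q) = 0.0531 − 0.0442 = 0.0089
F* = 643.75 · e^(0.0089 × 15/12) = 643.75 · e^0.011125 = 643.75 × 1.011187 = R$650.9516
Market R$644.58 < fair R$650.9516: forward underpriced → reverse cash-and-carry (short spot, go long the forward).
At maturity, profit = |F_mkt − F*| = |644.58 − 650.9516| = R$6.37 per share

R$6.37 per share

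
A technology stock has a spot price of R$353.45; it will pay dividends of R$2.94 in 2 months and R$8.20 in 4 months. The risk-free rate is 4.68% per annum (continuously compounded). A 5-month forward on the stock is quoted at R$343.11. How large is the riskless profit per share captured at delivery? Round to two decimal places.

R$6.09 per share

PV(dividends) I = 2.94·e^(−0.0468·2/12) + 8.20·e^(−0.0468·4/12) = 10.9902
Fair forward F* = (S − I)·e^(rT) = (353.45 − 10.9902)·e^0.019500 = 342.4598 × 1.019691 = 349.2032
Market R$343.11 < fair 349.2032: forward underpriced → reverse cash-and-carry (short the stock, invest proceeds at r, pay the dividends, go long the forward).
Profit at T = |F_mkt − F*| = |343.11 − 349.2032| = R$6.09 per share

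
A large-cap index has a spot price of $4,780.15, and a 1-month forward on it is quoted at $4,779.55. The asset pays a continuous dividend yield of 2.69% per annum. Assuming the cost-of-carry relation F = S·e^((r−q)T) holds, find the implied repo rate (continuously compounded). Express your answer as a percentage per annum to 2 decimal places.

From F = S·e^((r−q)T): (r − q) = ln(F/S)/T
ln(4779.55/4780.15) = ln(0.999874) = -0.000126
(r − q) = -0.000126 / (1/12) = -0.001512
r = ln(F/S)/T + q = -0.001512 + 0.0269 = 0.025388
r = 2.54%

2.54%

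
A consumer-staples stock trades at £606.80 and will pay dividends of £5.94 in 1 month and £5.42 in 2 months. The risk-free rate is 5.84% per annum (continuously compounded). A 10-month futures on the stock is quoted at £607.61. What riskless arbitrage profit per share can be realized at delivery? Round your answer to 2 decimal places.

£17.61 per share

PV(dividends) I = 5.94·e^(−0.0584·1/12) + 5.42·e^(−0.0584·2/12) = 11.2787
Fair futures F* = (S − I)·e^(rT) = (606.80 − 11.2787)·e^0.048667 = 595.5213 × 1.049871 = 625.2205
Market £607.61 < fair 625.2205: forward underpriced → reverse cash-and-carry (short the stock, invest proceeds at r, pay the dividends, go long the forward).
Profit at T = |F_mkt − F*| = |607.61 − 625.2205| = £17.61 per share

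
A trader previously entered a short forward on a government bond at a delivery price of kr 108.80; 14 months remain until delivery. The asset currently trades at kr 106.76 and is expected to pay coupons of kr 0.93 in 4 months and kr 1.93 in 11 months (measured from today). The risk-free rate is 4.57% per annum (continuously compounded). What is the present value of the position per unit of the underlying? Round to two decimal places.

-kr 0.84

PV(remaining coupons) I = 0.93·e^(−0.0457·4/12) + 1.93·e^(−0.0457·11/12) = 2.7668
Current forward F = (S − I)·e^(rT) = (106.76 − 2.7668)·e^(0.0457·14/12) = 103.9932 × 1.054764 = 109.6883
Value (long) = (F − K)·e^(−rT) = (109.6883 − 108.80) × 0.948080 = 0.8422
Short position value = −(long value) = -kr 0.84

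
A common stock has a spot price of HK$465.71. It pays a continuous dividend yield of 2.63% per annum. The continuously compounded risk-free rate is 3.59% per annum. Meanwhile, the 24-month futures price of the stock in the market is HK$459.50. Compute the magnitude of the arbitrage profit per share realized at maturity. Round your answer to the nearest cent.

Fair futures: F* = S·e^(carry·T), with carry = (r − q) = 0.0359 − 0.0263 = 0.0096
F* = 465.71 · e^(0.0096 × 24/12) = 465.71 · e^0.019200 = 465.71 × 1.019386 = HK$474.7383
Market HK$459.50 < fair HK$474.7383: forward underpriced → reverse cash-and-carry (short spot, go long the forward).
At maturity, profit = |F_mkt − F*| = |459.50 − 474.7383| = HK$15.24 per share

HK$15.24 per share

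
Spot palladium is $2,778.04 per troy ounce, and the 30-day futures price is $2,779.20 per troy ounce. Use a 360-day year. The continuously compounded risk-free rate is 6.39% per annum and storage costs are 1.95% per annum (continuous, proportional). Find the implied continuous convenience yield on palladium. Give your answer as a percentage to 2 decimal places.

7.84%

F = S·e^((r+u−y)T) ⇒ (r+u−y) = ln(F/S)/T
ln(2779.20/2778.04) = 0.000417; /T ⇒ 0.005004
y = r + u − ln(F/S)/T = 0.0639 + 0.0195 − 0.005004 = 0.078396
y = 7.84%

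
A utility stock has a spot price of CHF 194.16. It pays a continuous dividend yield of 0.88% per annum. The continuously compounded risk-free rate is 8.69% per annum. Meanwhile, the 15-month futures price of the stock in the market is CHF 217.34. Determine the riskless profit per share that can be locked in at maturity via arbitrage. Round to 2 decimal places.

CHF 3.27 per share

Fair futures: F* = S·e^(carry·T), with carry = (r − q) = 0.0869 − 0.0088 = 0.0781
F* = 194.16 · e^(0.0781 × 15/12) = 194.16 · e^0.097625 = 194.16 × 1.102549 = CHF 214.0709
Market CHF 217.34 > fair CHF 214.0709: forward overpriced → cash-and-carry (buy spot, short the forward).
At maturity, profit = |F_mkt − F*| = |217.34 − 214.0709| = CHF 3.27 per share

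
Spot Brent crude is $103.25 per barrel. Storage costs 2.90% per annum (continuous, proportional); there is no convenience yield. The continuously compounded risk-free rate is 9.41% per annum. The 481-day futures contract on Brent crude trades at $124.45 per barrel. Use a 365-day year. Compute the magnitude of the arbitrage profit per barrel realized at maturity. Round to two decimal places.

$3.02 per barrel

Fair futures: F* = S·e^(carry·T), with carry = (r + u) = 0.0941 + 0.0290 = 0.1231
F* = 103.25 · e^(0.1231 × 481/365) = 103.25 · e^0.162222 = 103.25 × 1.176121 = $121.4345
Market $124.45 > fair $121.4345: forward overpriced → cash-and-carry (buy spot, short the forward).
At maturity, profit = |F_mkt − F*| = |124.45 − 121.4345| = $3.02 per barrel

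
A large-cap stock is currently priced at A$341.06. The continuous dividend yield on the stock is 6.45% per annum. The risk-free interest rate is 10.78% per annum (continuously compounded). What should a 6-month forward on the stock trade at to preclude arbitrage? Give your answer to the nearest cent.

F = S·e^((r − q)T) = 341.06 · e^((0.1078 − 0.0645) × 6/12)
= 341.06 · e^0.021650 = 341.06 × 1.021886
F = A$348.52

A$348.52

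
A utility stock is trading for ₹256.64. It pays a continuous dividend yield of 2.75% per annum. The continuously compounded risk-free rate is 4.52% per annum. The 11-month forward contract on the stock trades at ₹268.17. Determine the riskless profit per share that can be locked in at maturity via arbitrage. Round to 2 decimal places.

Fair forward: F* = S·e^(carry·T), with carry = (r − q) = 0.0452 − 0.0275 = 0.0177
F* = 256.64 · e^(0.0177 × 11/12) = 256.64 · e^0.016225 = 256.64 × 1.016357 = ₹260.8379
Market ₹268.17 > fair ₹260.8379: forward overpriced → cash-and-carry (buy spot, short the forward).
At maturity, profit = |F_mkt − F*| = |268.17 − 260.8379| = ₹7.33 per share

₹7.33 per share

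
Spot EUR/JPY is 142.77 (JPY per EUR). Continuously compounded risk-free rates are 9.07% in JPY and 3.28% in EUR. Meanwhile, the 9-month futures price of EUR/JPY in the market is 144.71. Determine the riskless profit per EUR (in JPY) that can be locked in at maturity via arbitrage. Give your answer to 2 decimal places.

4.40 per EUR (in JPY)

Fair futures: F* = S·e^(carry·T), with carry = (r_JPY − r_EUR) = 0.0907 − 0.0328 = 0.0579
F* = 142.77 · e^(0.0579 × 9/12) = 142.77 · e^0.043425 = 142.77 × 1.044382 = 149.1064
Market 144.71 < fair 149.1064: forward underpriced → reverse cash-and-carry (short spot, go long the forward).
At maturity, profit = |F_mkt − F*| = |144.71 − 149.1064| = 4.40 per EUR (in JPY)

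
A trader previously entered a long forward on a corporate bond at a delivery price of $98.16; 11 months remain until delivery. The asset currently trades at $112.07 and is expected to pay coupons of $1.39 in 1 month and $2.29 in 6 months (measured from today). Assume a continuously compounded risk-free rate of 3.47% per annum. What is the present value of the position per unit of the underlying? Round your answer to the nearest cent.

$13.35

PV(remaining coupons) I = 1.39·e^(−0.0347·1/12) + 2.29·e^(−0.0347·6/12) = 3.6366
Current forward F = (S − I)·e^(rT) = (112.07 − 3.6366)·e^(0.0347·11/12) = 108.4334 × 1.032320 = 111.9380
Value (long) = (F − K)·e^(−rT) = (111.9380 − 98.16) × 0.968692 = 13.3466
Value = $13.35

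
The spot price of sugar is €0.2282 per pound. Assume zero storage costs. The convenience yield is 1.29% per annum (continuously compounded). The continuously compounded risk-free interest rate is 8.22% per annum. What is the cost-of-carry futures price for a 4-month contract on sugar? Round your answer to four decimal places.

Net carry = r + u − y = 0.0822 + 0.0000 − 0.0129 = 0.0693
F = S·e^((r+u−y)T) = 0.2282 · e^(0.0693 × 4/12) = 0.2282 · e^0.023100
= 0.2282 × 1.023369 = €0.2335 per pound

€0.2335 per pound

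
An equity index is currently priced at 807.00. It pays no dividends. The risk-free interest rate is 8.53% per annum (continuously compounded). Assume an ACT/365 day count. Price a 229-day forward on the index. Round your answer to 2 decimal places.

F = S·e^(rT) = 807.00 · e^(0.0853 × 229/365)
= 807.00 · e^0.053517 = 807.00 × 1.054975
F = 851.36

851.36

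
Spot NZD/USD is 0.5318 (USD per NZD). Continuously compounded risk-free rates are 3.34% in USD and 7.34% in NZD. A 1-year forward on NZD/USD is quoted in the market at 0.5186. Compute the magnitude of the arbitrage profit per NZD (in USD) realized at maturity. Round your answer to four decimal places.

0.0077 per NZD (in USD)

Fair forward: F* = S·e^(carry·T), with carry = (r_USD − r_NZD) = 0.0334 − 0.0734 = -0.0400
F* = 0.5318 · e^(-0.0400 × 12/12) = 0.5318 · e^-0.040000 = 0.5318 × 0.960789 = 0.5109
Market 0.5186 > fair 0.5109: forward overpriced → cash-and-carry (buy spot, short the forward).
At maturity, profit = |F_mkt − F*| = |0.5186 − 0.5109| = 0.0077 per NZD (in USD)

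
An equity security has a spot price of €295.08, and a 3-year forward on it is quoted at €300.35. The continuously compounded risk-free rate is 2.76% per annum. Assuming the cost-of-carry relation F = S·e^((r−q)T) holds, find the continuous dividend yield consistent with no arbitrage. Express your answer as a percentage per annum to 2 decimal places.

From F = S·e^((r−q)T): (r − q) = ln(F/S)/T
ln(300.35/295.08) = ln(1.017860) = 0.017702
(r − q) = 0.017702 / (3) = 0.005901
q = r − ln(F/S)/T = 0.0276 − 0.005901 = 0.021699
q = 2.17%

2.17%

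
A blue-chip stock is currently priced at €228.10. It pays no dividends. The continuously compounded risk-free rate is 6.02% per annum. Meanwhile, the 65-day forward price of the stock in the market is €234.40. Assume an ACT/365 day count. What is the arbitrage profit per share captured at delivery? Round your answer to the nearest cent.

Fair forward: F* = S·e^(carry·T), with carry = r = 0.0602
F* = 228.10 · e^(0.0602 × 65/365) = 228.10 · e^0.010721 = 228.10 × 1.010779 = €230.5587
Market €234.40 > fair €230.5587: forward overpriced → cash-and-carry (buy spot, short the forward).
At maturity, profit = |F_mkt − F*| = |234.40 − 230.5587| = €3.84 per share

€3.84 per share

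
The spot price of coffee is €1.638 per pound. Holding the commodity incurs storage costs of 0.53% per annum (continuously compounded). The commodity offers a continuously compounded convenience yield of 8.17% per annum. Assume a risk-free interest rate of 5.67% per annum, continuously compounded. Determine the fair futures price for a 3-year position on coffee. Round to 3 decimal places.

€1.544 per pound

Net carry = r + u − y = 0.0567 + 0.0053 − 0.0817 = -0.0197
F = S·e^((r+u−y)T) = 1.638 · e^(-0.0197 × 3) = 1.638 · e^-0.059100
= 1.638 × 0.942613 = €1.544 per pound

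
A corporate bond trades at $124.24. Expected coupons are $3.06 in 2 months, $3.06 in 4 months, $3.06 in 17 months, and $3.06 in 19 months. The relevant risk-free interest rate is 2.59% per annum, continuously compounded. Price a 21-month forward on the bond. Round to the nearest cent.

PV(coupons) I = 3.06·e^(−0.0259·2/12) + 3.06·e^(−0.0259·4/12) + 3.06·e^(−0.0259·17/12) + 3.06·e^(−0.0259·19/12)
I = 3.0468 + 3.0337 + 2.9498 + 2.9371 = 11.9674
F = (S − I)·e^(rT) = (124.24 − 11.9674) · e^(0.0259·21/12)
= 112.2726 · e^0.045325 = 112.2726 × 1.046368 = $117.48

$117.48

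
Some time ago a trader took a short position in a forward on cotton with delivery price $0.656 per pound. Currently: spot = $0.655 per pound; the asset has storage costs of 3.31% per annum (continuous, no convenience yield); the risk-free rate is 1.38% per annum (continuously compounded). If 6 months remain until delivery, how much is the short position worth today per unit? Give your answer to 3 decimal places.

-$0.014 per pound

Current fair forward for the remaining 6 months: F = S·e^((r + u)·T), (r + u) = 0.0138 + 0.0331 = 0.0469
F = 0.655 · e^(0.0469 × 6/12) = 0.655 × 1.023727 = 0.6705
Value of long forward = (F − K)·e^(−rT) = (0.6705 − 0.656) · e^(−0.0138·6/12)
= 0.0145 × 0.993124 = 0.014
Short position value = −(long value) = -$0.014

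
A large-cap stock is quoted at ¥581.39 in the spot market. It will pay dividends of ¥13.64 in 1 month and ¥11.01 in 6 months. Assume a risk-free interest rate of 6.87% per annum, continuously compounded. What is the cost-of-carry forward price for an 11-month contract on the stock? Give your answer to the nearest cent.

PV(dividends) I = 13.64·e^(−0.0687·1/12) + 11.01·e^(−0.0687·6/12)
I = 13.5621 + 10.6382 = 24.2003
F = (S − I)·e^(rT) = (581.39 − 24.2003) · e^(0.0687·11/12)
= 557.1897 · e^0.062975 = 557.1897 × 1.065000 = ¥593.41

¥593.41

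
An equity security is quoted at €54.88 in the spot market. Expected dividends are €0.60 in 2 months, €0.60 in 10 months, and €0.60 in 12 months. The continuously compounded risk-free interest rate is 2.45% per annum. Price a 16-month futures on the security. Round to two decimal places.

€54.87

PV(dividends) I = 0.60·e^(−0.0245·2/12) + 0.60·e^(−0.0245·10/12) + 0.60·e^(−0.0245·12/12)
I = 0.5976 + 0.5879 + 0.5855 = 1.7710
F = (S − I)·e^(rT) = (54.88 − 1.7710) · e^(0.0245·16/12)
= 53.1090 · e^0.032667 = 53.1090 × 1.033206 = €54.87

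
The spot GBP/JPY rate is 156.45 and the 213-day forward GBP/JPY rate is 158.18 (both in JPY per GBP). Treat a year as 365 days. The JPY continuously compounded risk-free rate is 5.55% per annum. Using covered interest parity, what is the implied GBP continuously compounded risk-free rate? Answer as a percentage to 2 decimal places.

F = S·e^((r_JPY − r_GBP)T) ⇒ r_GBP = r_JPY − ln(F/S)/T
ln(158.18/156.45) = 0.010997; /(213/365) = 0.018845
r_GBP = 0.0555 − 0.018845 = 0.036655
r_GBP = 3.67%

3.67%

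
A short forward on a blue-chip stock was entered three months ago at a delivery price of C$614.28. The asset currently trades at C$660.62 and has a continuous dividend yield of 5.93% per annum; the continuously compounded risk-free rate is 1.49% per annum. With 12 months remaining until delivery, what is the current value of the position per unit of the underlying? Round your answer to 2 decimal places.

Current fair forward for the remaining 12 months: F = S·e^((r − q)·T), (r − q) = 0.0149 − 0.0593 = -0.0444
F = 660.62 · e^(-0.0444 × 12/12) = 660.62 × 0.956571 = 631.9299
Value of long forward = (F − K)·e^(−rT) = (631.9299 − 614.28) · e^(−0.0149·12/12)
= 17.6499 × 0.985210 = 17.39
Short position value = −(long value) = -C$17.39

-C$17.39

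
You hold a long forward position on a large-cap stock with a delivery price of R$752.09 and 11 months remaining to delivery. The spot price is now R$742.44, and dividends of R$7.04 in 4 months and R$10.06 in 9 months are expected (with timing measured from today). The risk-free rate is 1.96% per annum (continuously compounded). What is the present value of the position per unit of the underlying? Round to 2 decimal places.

-R$13.17

PV(remaining dividends) I = 7.04·e^(−0.0196·4/12) + 10.06·e^(−0.0196·9/12) = 16.9074
Current forward F = (S − I)·e^(rT) = (742.44 − 16.9074)·e^(0.0196·11/12) = 725.5326 × 1.018129 = 738.6858
Value (long) = (F − K)·e^(−rT) = (738.6858 − 752.09) × 0.982194 = -13.1655
Value = -R$13.17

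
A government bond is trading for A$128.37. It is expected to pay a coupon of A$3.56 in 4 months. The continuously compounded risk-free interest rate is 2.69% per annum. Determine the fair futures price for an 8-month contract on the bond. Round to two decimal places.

A$127.10

PV(coupons) I = 3.56·e^(−0.0269·4/12)
I = 3.5282
F = (S − I)·e^(rT) = (128.37 − 3.5282) · e^(0.0269·8/12)
= 124.8418 · e^0.017933 = 124.8418 × 1.018095 = A$127.10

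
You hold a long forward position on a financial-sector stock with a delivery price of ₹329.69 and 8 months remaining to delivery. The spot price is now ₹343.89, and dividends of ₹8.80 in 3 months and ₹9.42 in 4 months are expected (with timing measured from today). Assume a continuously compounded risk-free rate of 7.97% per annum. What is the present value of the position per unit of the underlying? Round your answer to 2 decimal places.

PV(remaining dividends) I = 8.80·e^(−0.0797·3/12) + 9.42·e^(−0.0797·4/12) = 17.7994
Current forward F = (S − I)·e^(rT) = (343.89 − 17.7994)·e^(0.0797·8/12) = 326.0906 × 1.054570 = 343.8854
Value (long) = (F − K)·e^(−rT) = (343.8854 − 329.69) × 0.948254 = 13.4608
Value = ₹13.46

₹13.46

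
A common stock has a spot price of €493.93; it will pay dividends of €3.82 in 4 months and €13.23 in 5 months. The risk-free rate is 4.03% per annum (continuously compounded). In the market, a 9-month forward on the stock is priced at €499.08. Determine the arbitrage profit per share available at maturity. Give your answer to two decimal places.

€7.29 per share

PV(dividends) I = 3.82·e^(−0.0403·4/12) + 13.23·e^(−0.0403·5/12) = 16.7787
Fair forward F* = (S − I)·e^(rT) = (493.93 − 16.7787)·e^0.030225 = 477.1513 × 1.030686 = 491.7932
Market €499.08 > fair 491.7932: forward overpriced → cash-and-carry (borrow at r, buy the stock and collect the dividends, short the forward).
Profit at T = |F_mkt − F*| = |499.08 − 491.7932| = €7.29 per share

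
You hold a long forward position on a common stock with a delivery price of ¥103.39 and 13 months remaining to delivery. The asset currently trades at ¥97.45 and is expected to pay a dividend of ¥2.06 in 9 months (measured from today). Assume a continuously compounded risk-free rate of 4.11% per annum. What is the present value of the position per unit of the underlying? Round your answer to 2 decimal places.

PV(remaining dividends) I = 2.06·e^(−0.0411·9/12) = 1.9975
Current forward F = (S − I)·e^(rT) = (97.45 − 1.9975)·e^(0.0411·13/12) = 95.4525 × 1.045531 = 99.7985
Value (long) = (F − K)·e^(−rT) = (99.7985 − 103.39) × 0.956452 = -3.4351
Value = -¥3.44

-¥3.44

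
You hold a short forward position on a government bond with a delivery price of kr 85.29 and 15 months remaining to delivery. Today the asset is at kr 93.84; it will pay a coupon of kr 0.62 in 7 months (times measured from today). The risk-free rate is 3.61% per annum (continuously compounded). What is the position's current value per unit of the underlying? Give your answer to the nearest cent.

-kr 11.71

PV(remaining coupons) I = 0.62·e^(−0.0361·7/12) = 0.6071
Current forward F = (S − I)·e^(rT) = (93.84 − 0.6071)·e^(0.0361·15/12) = 93.2329 × 1.046159 = 97.5364
Value (long) = (F − K)·e^(−rT) = (97.5364 − 85.29) × 0.955878 = 11.7061
Short position value = −(long value) = -kr 11.71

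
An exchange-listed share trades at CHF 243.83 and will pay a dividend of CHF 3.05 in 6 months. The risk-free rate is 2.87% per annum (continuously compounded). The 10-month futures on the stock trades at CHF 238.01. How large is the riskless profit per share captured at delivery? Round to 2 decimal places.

PV(dividends) I = 3.05·e^(−0.0287·6/12) = 3.0065
Fair futures F* = (S − I)·e^(rT) = (243.83 − 3.0065)·e^0.023917 = 240.8235 × 1.024205 = 246.6526
Market CHF 238.01 < fair 246.6526: forward underpriced → reverse cash-and-carry (short the stock, invest proceeds at r, pay the dividends, go long the forward).
Profit at T = |F_mkt − F*| = |238.01 − 246.6526| = CHF 8.64 per share

CHF 8.64 per share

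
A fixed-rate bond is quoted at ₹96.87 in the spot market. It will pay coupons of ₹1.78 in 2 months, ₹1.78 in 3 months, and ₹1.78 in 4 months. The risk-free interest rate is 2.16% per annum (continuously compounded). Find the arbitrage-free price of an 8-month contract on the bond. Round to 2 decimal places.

₹92.89

PV(coupons) I = 1.78·e^(−0.0216·2/12) + 1.78·e^(−0.0216·3/12) + 1.78·e^(−0.0216·4/12)
I = 1.7736 + 1.7704 + 1.7672 = 5.3112
F = (S − I)·e^(rT) = (96.87 − 5.3112) · e^(0.0216·8/12)
= 91.5588 · e^0.014400 = 91.5588 × 1.014504 = ₹92.89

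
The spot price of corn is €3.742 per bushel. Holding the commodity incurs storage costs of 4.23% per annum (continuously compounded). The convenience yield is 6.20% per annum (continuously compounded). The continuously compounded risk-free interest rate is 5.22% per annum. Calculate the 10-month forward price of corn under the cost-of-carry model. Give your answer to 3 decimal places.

Net carry = r + u − y = 0.0522 + 0.0423 − 0.0620 = 0.0325
F = S·e^((r+u−y)T) = 3.742 · e^(0.0325 × 10/12) = 3.742 · e^0.027083
= 3.742 × 1.027453 = €3.845 per bushel

€3.845 per bushel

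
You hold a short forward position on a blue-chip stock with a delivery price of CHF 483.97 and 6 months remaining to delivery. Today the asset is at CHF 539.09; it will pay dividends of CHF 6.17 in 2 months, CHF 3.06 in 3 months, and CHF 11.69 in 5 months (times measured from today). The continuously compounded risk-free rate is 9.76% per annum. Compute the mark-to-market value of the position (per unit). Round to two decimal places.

PV(remaining dividends) I = 6.17·e^(−0.0976·2/12) + 3.06·e^(−0.0976·3/12) + 11.69·e^(−0.0976·5/12) = 20.2808
Current forward F = (S − I)·e^(rT) = (539.09 − 20.2808)·e^(0.0976·6/12) = 518.8092 × 1.050010 = 544.7548
Value (long) = (F − K)·e^(−rT) = (544.7548 − 483.97) × 0.952372 = 57.8897
Short position value = −(long value) = -CHF 57.89

-CHF 57.89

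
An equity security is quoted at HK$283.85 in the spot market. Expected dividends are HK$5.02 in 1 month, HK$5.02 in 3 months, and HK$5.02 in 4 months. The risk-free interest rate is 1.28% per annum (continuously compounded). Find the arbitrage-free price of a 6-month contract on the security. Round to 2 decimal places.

PV(dividends) I = 5.02·e^(−0.0128·1/12) + 5.02·e^(−0.0128·3/12) + 5.02·e^(−0.0128·4/12)
I = 5.0146 + 5.0040 + 4.9986 = 15.0172
F = (S − I)·e^(rT) = (283.85 − 15.0172) · e^(0.0128·6/12)
= 268.8328 · e^0.006400 = 268.8328 × 1.006421 = HK$270.56

HK$270.56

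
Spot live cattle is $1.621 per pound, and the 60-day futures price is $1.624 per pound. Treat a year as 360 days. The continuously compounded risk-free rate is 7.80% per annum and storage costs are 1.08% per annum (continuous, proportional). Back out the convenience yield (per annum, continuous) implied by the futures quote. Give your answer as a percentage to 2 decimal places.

7.77%

F = S·e^((r+u−y)T) ⇒ (r+u−y) = ln(F/S)/T
ln(1.624/1.621) = 0.001849; /T ⇒ 0.011094
y = r + u − ln(F/S)/T = 0.0780 + 0.0108 − 0.011094 = 0.077706
y = 7.77%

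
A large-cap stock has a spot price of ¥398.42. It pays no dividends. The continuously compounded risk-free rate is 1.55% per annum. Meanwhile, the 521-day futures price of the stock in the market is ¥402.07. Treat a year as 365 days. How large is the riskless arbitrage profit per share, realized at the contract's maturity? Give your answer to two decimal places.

¥5.26 per share

Fair futures: F* = S·e^(carry·T), with carry = r = 0.0155
F* = 398.42 · e^(0.0155 × 521/365) = 398.42 · e^0.022125 = 398.42 × 1.022372 = ¥407.3335
Market ¥402.07 < fair ¥407.3335: forward underpriced → reverse cash-and-carry (short spot, go long the forward).
At maturity, profit = |F_mkt − F*| = |402.07 − 407.3335| = ¥5.26 per share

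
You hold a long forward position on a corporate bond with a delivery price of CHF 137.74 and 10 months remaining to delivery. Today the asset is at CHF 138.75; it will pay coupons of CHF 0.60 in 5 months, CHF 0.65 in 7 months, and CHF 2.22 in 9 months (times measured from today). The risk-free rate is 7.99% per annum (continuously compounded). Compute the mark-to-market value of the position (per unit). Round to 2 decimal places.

PV(remaining coupons) I = 0.60·e^(−0.0799·5/12) + 0.65·e^(−0.0799·7/12) + 2.22·e^(−0.0799·9/12) = 3.2916
Current forward F = (S − I)·e^(rT) = (138.75 − 3.2916)·e^(0.0799·10/12) = 135.4584 × 1.068850 = 144.7847
Value (long) = (F − K)·e^(−rT) = (144.7847 − 137.74) × 0.935585 = 6.5909
Value = CHF 6.59

CHF 6.59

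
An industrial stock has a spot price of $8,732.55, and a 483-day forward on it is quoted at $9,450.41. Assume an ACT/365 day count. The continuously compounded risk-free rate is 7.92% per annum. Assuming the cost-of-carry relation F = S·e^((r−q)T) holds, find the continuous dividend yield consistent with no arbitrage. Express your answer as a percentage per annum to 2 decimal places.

From F = S·e^((r−q)T): (r − q) = ln(F/S)/T
ln(9450.41/8732.55) = ln(1.082205) = 0.079001
(r − q) = 0.079001 / (483/365) = 0.059701
q = r − ln(F/S)/T = 0.0792 − 0.059701 = 0.019499
q = 1.95%

1.95%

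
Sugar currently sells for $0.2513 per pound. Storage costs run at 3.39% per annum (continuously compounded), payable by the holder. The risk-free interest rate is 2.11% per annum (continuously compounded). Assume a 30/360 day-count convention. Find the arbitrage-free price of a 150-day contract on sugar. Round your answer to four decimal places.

Net carry = r + u − y = 0.0211 + 0.0339 − 0.0000 = 0.0550
F = S·e^((r+u−y)T) = 0.2513 · e^(0.0550 × 150/360) = 0.2513 · e^0.022917
= 0.2513 × 1.023182 = $0.2571 per pound

$0.2571 per pound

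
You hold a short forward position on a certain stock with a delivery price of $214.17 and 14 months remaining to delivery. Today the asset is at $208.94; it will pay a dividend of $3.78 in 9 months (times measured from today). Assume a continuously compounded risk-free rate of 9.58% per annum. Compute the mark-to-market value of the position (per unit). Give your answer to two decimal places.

-$13.90

PV(remaining dividends) I = 3.78·e^(−0.0958·9/12) = 3.5179
Current forward F = (S − I)·e^(rT) = (208.94 − 3.5179)·e^(0.0958·14/12) = 205.4221 × 1.118252 = 229.7137
Value (long) = (F − K)·e^(−rT) = (229.7137 − 214.17) × 0.894253 = 13.9000
Short position value = −(long value) = -$13.90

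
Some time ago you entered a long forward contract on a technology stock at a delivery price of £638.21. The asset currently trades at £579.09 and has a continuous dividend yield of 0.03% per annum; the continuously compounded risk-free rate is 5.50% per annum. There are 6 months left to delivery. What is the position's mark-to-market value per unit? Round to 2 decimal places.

Current fair forward for the remaining 6 months: F = S·e^((r − q)·T), (r − q) = 0.0550 − 0.0003 = 0.0547
F = 579.09 · e^(0.0547 × 6/12) = 579.09 × 1.027727 = 595.1464
Value of long forward = (F − K)·e^(−rT) = (595.1464 − 638.21) · e^(−0.0550·6/12)
= -43.0636 × 0.972875 = -41.90

-£41.90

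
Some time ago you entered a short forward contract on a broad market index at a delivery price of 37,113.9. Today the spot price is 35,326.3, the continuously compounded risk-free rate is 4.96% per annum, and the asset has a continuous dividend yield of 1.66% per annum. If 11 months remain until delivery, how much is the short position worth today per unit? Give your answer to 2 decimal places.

671.42

Current fair forward for the remaining 11 months: F = S·e^((r − q)·T), (r − q) = 0.0496 − 0.0166 = 0.0330
F = 35326.3 · e^(0.0330 × 11/12) = 35326.3 × 1.03071218 = 36411.2477
Value of long forward = (F − K)·e^(−rT) = (36411.2477 − 37113.9) · e^(−0.0496·11/12)
= -702.6523 × 0.95555145 = -671.42
Short position value = −(long value) = 671.42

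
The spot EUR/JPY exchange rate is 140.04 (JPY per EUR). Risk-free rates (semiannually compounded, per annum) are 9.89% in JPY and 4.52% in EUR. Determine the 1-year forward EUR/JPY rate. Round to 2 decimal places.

By covered interest parity, F = S · (1+r_JPY/2)^(2T) / (1+r_EUR/2)^(2T)
= 140.04 × 1.101345 / 1.045711 = 140.04 × 1.053202
F = 147.49 JPY per EUR

147.49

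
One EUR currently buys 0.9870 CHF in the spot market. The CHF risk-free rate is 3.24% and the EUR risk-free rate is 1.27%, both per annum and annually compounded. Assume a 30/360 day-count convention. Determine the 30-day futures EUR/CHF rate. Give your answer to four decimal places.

By covered interest parity, F = S · (1+r_CHF)^T / (1+r_EUR)^T
= 0.9870 × 1.002661 / 1.001052 = 0.9870 × 1.001607
F = 0.9886 CHF per EUR

0.9886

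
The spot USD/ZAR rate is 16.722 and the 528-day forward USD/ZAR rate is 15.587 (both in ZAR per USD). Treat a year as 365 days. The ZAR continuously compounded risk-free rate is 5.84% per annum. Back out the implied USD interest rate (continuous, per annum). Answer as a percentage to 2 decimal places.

F = S·e^((r_ZAR − r_USD)T) ⇒ r_USD = r_ZAR − ln(F/S)/T
ln(15.587/16.722) = -0.070288; /(528/365) = -0.048589
r_USD = 0.0584 + 0.048589 = 0.106989
r_USD = 10.70%

10.70%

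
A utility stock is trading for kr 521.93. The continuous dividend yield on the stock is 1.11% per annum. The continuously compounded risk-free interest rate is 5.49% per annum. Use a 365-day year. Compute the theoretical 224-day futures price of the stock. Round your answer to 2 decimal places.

kr 536.15

F = S·e^((r − q)T) = 521.93 · e^((0.0549 − 0.0111) × 224/365)
= 521.93 · e^0.026880 = 521.93 × 1.027245
F = kr 536.15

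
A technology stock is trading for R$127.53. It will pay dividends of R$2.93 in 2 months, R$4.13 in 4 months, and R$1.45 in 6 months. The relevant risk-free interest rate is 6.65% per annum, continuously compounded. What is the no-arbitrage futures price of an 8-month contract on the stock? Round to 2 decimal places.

R$124.59

PV(dividends) I = 2.93·e^(−0.0665·2/12) + 4.13·e^(−0.0665·4/12) + 1.45·e^(−0.0665·6/12)
I = 2.8977 + 4.0395 + 1.4026 = 8.3398
F = (S − I)·e^(rT) = (127.53 − 8.3398) · e^(0.0665·8/12)
= 119.1902 · e^0.044333 = 119.1902 × 1.045330 = R$124.59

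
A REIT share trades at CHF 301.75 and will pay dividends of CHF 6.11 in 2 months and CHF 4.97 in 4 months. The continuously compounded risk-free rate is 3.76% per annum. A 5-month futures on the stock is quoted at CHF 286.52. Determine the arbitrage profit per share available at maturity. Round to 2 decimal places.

CHF 8.84 per share

PV(dividends) I = 6.11·e^(−0.0376·2/12) + 4.97·e^(−0.0376·4/12) = 10.9799
Fair futures F* = (S − I)·e^(rT) = (301.75 − 10.9799)·e^0.015667 = 290.7701 × 1.015790 = 295.3614
Market CHF 286.52 < fair 295.3614: forward underpriced → reverse cash-and-carry (short the stock, invest proceeds at r, pay the dividends, go long the forward).
Profit at T = |F_mkt − F*| = |286.52 − 295.3614| = CHF 8.84 per share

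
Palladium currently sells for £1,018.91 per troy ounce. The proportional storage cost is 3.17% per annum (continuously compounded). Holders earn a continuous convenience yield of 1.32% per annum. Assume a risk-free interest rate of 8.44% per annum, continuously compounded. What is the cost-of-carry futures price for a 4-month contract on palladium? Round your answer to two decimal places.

£1,054.46 per troy ounce

Net carry = r + u − y = 0.0844 + 0.0317 − 0.0132 = 0.1029
F = S·e^((r+u−y)T) = 1018.91 · e^(0.1029 × 4/12) = 1018.91 · e^0.03430000
= 1018.91 × 1.03489503 = £1,054.46 per troy ounce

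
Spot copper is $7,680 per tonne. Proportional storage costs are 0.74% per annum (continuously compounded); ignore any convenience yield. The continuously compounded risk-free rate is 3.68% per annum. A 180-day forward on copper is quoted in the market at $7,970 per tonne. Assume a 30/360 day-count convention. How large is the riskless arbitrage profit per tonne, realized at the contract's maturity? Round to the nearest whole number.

Fair forward: F* = S·e^(carry·T), with carry = (r + u) = 0.0368 + 0.0074 = 0.0442
F* = 7680 · e^(0.0442 × 180/360) = 7680 · e^0.022100 = 7680 × 1.022346 = $7851.6173
Market $7970 > fair $7851.6173: forward overpriced → cash-and-carry (buy spot, short the forward).
At maturity, profit = |F_mkt − F*| = |7970 − 7851.6173| = $118 per tonne

$118 per tonne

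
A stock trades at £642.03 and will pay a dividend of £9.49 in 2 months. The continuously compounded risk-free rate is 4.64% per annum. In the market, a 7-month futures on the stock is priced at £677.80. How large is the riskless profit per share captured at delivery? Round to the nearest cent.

PV(dividends) I = 9.49·e^(−0.0464·2/12) = 9.4169
Fair futures F* = (S − I)·e^(rT) = (642.03 − 9.4169)·e^0.027067 = 632.6131 × 1.027437 = 649.9701
Market £677.80 > fair 649.9701: forward overpriced → cash-and-carry (borrow at r, buy the stock and collect the dividends, short the forward).
Profit at T = |F_mkt − F*| = |677.80 − 649.9701| = £27.83 per share

£27.83 per share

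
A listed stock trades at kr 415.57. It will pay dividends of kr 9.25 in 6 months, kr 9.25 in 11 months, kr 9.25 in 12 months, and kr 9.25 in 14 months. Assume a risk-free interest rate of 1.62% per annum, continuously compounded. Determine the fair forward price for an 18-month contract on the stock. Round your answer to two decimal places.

kr 388.43

PV(dividends) I = 9.25·e^(−0.0162·6/12) + 9.25·e^(−0.0162·11/12) + 9.25·e^(−0.0162·12/12) + 9.25·e^(−0.0162·14/12)
I = 9.1754 + 9.1137 + 9.1014 + 9.0768 = 36.4673
F = (S − I)·e^(rT) = (415.57 − 36.4673) · e^(0.0162·18/12)
= 379.1027 · e^0.024300 = 379.1027 × 1.024598 = kr 388.43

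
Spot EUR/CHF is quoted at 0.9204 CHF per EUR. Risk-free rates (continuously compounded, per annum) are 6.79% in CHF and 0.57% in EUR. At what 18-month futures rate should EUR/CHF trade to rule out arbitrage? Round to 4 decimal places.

1.0104

F = S·e^((r_CHF − r_EUR)T) = 0.9204 · e^((0.0679 − 0.0057) × 18/12)
= 0.9204 · e^0.093300 = 0.9204 × 1.097791
F = 1.0104 CHF per EUR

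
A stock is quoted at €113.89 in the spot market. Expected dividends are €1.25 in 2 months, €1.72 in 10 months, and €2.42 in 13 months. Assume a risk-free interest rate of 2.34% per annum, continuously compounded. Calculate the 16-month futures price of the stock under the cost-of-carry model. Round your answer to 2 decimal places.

€112.04

PV(dividends) I = 1.25·e^(−0.0234·2/12) + 1.72·e^(−0.0234·10/12) + 2.42·e^(−0.0234·13/12)
I = 1.2451 + 1.6868 + 2.3594 = 5.2913
F = (S − I)·e^(rT) = (113.89 − 5.2913) · e^(0.0234·16/12)
= 108.5987 · e^0.031200 = 108.5987 × 1.031692 = €112.04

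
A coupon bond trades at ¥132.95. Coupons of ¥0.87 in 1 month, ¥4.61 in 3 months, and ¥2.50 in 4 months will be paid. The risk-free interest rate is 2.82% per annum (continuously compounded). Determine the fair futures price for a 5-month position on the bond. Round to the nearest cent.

¥126.51

PV(coupons) I = 0.87·e^(−0.0282·1/12) + 4.61·e^(−0.0282·3/12) + 2.50·e^(−0.0282·4/12)
I = 0.8680 + 4.5776 + 2.4766 = 7.9222
F = (S − I)·e^(rT) = (132.95 − 7.9222) · e^(0.0282·5/12)
= 125.0278 · e^0.011750 = 125.0278 × 1.011819 = ¥126.51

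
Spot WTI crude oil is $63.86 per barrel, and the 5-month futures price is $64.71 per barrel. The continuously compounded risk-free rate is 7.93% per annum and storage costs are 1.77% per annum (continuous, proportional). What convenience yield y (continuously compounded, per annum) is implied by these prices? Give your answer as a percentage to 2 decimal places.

F = S·e^((r+u−y)T) ⇒ (r+u−y) = ln(F/S)/T
ln(64.71/63.86) = 0.013223; /T ⇒ 0.031735
y = r + u − ln(F/S)/T = 0.0793 + 0.0177 − 0.031735 = 0.065265
y = 6.53%

6.53%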